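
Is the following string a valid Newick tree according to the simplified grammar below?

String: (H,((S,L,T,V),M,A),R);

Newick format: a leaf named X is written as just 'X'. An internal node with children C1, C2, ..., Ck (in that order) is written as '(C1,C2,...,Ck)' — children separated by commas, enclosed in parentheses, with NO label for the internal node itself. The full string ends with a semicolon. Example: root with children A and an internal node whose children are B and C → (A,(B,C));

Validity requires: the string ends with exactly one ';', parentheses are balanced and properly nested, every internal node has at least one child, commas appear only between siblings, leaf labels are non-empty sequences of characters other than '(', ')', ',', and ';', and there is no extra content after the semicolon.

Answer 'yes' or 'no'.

Answer: yes

Derivation:
Input: (H,((S,L,T,V),M,A),R);
Paren balance: 3 '(' vs 3 ')' OK
Ends with single ';': True
Full parse: OK
Valid: True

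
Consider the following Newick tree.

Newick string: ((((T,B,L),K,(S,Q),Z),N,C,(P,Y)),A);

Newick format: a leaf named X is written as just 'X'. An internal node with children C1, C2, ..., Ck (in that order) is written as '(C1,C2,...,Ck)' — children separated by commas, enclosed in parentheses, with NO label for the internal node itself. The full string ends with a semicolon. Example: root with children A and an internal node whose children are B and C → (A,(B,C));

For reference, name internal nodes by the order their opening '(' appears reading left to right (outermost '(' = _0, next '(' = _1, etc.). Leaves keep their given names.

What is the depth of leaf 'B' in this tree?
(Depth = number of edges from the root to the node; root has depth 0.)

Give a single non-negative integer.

Newick: ((((T,B,L),K,(S,Q),Z),N,C,(P,Y)),A);
Naming internals by '(' encounter order: outermost '(' = _0, next = _1, ...
Query node: B
Path from root: _0 -> _1 -> _2 -> _3 -> B
Depth of B: 4 (number of edges from root)

Answer: 4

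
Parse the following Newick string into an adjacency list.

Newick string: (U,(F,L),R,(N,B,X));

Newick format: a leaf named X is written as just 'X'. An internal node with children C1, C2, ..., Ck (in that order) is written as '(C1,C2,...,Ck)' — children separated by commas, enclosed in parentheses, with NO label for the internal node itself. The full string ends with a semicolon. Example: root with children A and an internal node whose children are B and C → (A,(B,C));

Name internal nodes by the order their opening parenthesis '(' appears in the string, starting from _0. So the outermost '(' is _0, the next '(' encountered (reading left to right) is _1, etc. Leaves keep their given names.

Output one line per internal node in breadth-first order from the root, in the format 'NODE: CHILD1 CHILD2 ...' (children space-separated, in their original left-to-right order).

Input: (U,(F,L),R,(N,B,X));
Scanning left-to-right, naming '(' by encounter order:
  pos 0: '(' -> open internal node _0 (depth 1)
  pos 3: '(' -> open internal node _1 (depth 2)
  pos 7: ')' -> close internal node _1 (now at depth 1)
  pos 11: '(' -> open internal node _2 (depth 2)
  pos 17: ')' -> close internal node _2 (now at depth 1)
  pos 18: ')' -> close internal node _0 (now at depth 0)
Total internal nodes: 3
BFS adjacency from root:
  _0: U _1 R _2
  _1: F L
  _2: N B X

Answer: _0: U _1 R _2
_1: F L
_2: N B X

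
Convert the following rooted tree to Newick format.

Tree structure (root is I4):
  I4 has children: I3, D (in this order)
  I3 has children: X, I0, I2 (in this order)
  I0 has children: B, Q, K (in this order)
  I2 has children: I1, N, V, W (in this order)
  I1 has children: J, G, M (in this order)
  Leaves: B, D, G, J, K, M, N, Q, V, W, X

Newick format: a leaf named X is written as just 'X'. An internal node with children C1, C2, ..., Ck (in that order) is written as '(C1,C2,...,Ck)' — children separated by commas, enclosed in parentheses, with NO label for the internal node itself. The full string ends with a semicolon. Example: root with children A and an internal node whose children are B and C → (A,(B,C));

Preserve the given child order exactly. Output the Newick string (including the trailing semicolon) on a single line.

Answer: ((X,(B,Q,K),((J,G,M),N,V,W)),D);

Derivation:
internal I4 with children ['I3', 'D']
  internal I3 with children ['X', 'I0', 'I2']
    leaf 'X' → 'X'
    internal I0 with children ['B', 'Q', 'K']
      leaf 'B' → 'B'
      leaf 'Q' → 'Q'
      leaf 'K' → 'K'
    → '(B,Q,K)'
    internal I2 with children ['I1', 'N', 'V', 'W']
      internal I1 with children ['J', 'G', 'M']
        leaf 'J' → 'J'
        leaf 'G' → 'G'
        leaf 'M' → 'M'
      → '(J,G,M)'
      leaf 'N' → 'N'
      leaf 'V' → 'V'
      leaf 'W' → 'W'
    → '((J,G,M),N,V,W)'
  → '(X,(B,Q,K),((J,G,M),N,V,W))'
  leaf 'D' → 'D'
→ '((X,(B,Q,K),((J,G,M),N,V,W)),D)'
Final: ((X,(B,Q,K),((J,G,M),N,V,W)),D);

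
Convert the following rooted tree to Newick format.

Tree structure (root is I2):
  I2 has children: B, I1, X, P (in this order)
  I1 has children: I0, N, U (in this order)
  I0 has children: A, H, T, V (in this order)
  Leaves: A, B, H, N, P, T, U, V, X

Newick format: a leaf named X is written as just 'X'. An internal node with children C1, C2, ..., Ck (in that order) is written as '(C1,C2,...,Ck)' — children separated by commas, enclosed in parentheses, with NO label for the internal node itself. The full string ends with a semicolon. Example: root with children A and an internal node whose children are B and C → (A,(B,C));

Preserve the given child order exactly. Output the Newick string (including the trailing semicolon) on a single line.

internal I2 with children ['B', 'I1', 'X', 'P']
  leaf 'B' → 'B'
  internal I1 with children ['I0', 'N', 'U']
    internal I0 with children ['A', 'H', 'T', 'V']
      leaf 'A' → 'A'
      leaf 'H' → 'H'
      leaf 'T' → 'T'
      leaf 'V' → 'V'
    → '(A,H,T,V)'
    leaf 'N' → 'N'
    leaf 'U' → 'U'
  → '((A,H,T,V),N,U)'
  leaf 'X' → 'X'
  leaf 'P' → 'P'
→ '(B,((A,H,T,V),N,U),X,P)'
Final: (B,((A,H,T,V),N,U),X,P);

Answer: (B,((A,H,T,V),N,U),X,P);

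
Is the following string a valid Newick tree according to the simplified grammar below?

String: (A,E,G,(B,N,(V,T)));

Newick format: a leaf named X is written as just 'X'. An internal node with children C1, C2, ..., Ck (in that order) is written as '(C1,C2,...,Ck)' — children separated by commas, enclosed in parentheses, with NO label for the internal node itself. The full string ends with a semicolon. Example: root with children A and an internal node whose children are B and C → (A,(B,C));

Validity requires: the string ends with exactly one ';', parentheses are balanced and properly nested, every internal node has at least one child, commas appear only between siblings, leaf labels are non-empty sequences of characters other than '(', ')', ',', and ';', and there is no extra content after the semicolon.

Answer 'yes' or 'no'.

Answer: yes

Derivation:
Input: (A,E,G,(B,N,(V,T)));
Paren balance: 3 '(' vs 3 ')' OK
Ends with single ';': True
Full parse: OK
Valid: True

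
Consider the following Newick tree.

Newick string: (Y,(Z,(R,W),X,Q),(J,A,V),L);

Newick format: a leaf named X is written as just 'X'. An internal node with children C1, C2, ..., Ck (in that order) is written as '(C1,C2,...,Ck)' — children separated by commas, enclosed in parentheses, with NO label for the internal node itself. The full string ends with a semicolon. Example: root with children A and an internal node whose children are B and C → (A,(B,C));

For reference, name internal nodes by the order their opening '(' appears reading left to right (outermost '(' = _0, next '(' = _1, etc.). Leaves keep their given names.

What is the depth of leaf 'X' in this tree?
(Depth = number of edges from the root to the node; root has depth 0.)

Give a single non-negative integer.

Newick: (Y,(Z,(R,W),X,Q),(J,A,V),L);
Naming internals by '(' encounter order: outermost '(' = _0, next = _1, ...
Query node: X
Path from root: _0 -> _1 -> X
Depth of X: 2 (number of edges from root)

Answer: 2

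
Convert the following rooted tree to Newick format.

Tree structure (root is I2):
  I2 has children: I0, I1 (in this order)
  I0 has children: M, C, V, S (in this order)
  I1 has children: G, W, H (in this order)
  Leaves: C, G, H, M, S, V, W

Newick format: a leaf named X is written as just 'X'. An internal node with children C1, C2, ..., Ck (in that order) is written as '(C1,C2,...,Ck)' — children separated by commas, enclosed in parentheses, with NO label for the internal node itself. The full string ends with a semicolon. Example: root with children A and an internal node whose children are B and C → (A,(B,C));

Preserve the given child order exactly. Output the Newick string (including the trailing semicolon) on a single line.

Answer: ((M,C,V,S),(G,W,H));

Derivation:
internal I2 with children ['I0', 'I1']
  internal I0 with children ['M', 'C', 'V', 'S']
    leaf 'M' → 'M'
    leaf 'C' → 'C'
    leaf 'V' → 'V'
    leaf 'S' → 'S'
  → '(M,C,V,S)'
  internal I1 with children ['G', 'W', 'H']
    leaf 'G' → 'G'
    leaf 'W' → 'W'
    leaf 'H' → 'H'
  → '(G,W,H)'
→ '((M,C,V,S),(G,W,H))'
Final: ((M,C,V,S),(G,W,H));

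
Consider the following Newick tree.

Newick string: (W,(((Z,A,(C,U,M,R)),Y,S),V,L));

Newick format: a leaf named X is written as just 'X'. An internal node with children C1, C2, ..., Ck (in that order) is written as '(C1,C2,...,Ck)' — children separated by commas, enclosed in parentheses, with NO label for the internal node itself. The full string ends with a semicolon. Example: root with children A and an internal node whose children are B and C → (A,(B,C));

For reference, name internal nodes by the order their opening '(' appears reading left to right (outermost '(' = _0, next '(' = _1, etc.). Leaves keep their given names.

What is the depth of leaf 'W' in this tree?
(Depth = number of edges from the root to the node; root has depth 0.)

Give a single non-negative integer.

Answer: 1

Derivation:
Newick: (W,(((Z,A,(C,U,M,R)),Y,S),V,L));
Naming internals by '(' encounter order: outermost '(' = _0, next = _1, ...
Query node: W
Path from root: _0 -> W
Depth of W: 1 (number of edges from root)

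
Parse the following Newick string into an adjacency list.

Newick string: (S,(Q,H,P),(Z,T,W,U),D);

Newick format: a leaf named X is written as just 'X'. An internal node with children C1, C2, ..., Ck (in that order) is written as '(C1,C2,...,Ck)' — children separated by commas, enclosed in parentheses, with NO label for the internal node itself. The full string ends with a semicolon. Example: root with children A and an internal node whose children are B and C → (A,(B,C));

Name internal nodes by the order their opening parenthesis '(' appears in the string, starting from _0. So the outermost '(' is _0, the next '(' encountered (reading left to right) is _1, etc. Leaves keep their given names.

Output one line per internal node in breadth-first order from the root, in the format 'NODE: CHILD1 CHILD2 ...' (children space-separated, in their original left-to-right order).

Answer: _0: S _1 _2 D
_1: Q H P
_2: Z T W U

Derivation:
Input: (S,(Q,H,P),(Z,T,W,U),D);
Scanning left-to-right, naming '(' by encounter order:
  pos 0: '(' -> open internal node _0 (depth 1)
  pos 3: '(' -> open internal node _1 (depth 2)
  pos 9: ')' -> close internal node _1 (now at depth 1)
  pos 11: '(' -> open internal node _2 (depth 2)
  pos 19: ')' -> close internal node _2 (now at depth 1)
  pos 22: ')' -> close internal node _0 (now at depth 0)
Total internal nodes: 3
BFS adjacency from root:
  _0: S _1 _2 D
  _1: Q H P
  _2: Z T W U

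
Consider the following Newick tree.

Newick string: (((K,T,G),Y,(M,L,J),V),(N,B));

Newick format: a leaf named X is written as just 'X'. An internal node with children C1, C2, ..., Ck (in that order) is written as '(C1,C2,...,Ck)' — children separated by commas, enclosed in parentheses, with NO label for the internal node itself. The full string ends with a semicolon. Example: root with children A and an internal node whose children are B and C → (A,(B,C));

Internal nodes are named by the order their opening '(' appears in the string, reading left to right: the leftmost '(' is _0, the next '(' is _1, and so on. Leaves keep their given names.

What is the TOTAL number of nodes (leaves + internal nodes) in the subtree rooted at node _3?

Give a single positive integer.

Answer: 4

Derivation:
Newick: (((K,T,G),Y,(M,L,J),V),(N,B));
Locate _3: it is the '(' at position 12 (the 4th '(' reading left to right).
Query: subtree rooted at _3
_3: subtree_size = 1 + 3
  M: subtree_size = 1 + 0
  L: subtree_size = 1 + 0
  J: subtree_size = 1 + 0
Total subtree size of _3: 4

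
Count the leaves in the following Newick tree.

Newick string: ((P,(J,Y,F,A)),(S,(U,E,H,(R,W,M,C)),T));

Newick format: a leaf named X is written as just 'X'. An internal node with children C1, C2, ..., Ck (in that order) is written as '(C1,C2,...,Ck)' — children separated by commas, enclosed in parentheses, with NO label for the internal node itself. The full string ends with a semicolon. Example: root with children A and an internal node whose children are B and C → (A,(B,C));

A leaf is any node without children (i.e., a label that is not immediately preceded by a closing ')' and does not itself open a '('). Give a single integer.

Answer: 14

Derivation:
Newick: ((P,(J,Y,F,A)),(S,(U,E,H,(R,W,M,C)),T));
Scan left-to-right; a leaf is any maximal label run not followed by '(':
  pos 2: leaf 'P' → count = 1
  pos 5: leaf 'J' → count = 2
  pos 7: leaf 'Y' → count = 3
  pos 9: leaf 'F' → count = 4
  pos 11: leaf 'A' → count = 5
  pos 16: leaf 'S' → count = 6
  pos 19: leaf 'U' → count = 7
  pos 21: leaf 'E' → count = 8
  pos 23: leaf 'H' → count = 9
  pos 26: leaf 'R' → count = 10
  pos 28: leaf 'W' → count = 11
  pos 30: leaf 'M' → count = 12
  pos 32: leaf 'C' → count = 13
  pos 36: leaf 'T' → count = 14
Total leaves: 14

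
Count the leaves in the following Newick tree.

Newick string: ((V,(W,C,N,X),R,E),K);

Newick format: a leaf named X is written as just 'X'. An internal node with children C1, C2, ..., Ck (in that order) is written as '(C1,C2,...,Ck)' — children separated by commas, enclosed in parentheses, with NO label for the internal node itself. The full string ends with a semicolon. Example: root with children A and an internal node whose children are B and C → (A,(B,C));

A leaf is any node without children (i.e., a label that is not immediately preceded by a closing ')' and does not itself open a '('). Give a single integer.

Answer: 8

Derivation:
Newick: ((V,(W,C,N,X),R,E),K);
Scan left-to-right; a leaf is any maximal label run not followed by '(':
  pos 2: leaf 'V' → count = 1
  pos 5: leaf 'W' → count = 2
  pos 7: leaf 'C' → count = 3
  pos 9: leaf 'N' → count = 4
  pos 11: leaf 'X' → count = 5
  pos 14: leaf 'R' → count = 6
  pos 16: leaf 'E' → count = 7
  pos 19: leaf 'K' → count = 8
Total leaves: 8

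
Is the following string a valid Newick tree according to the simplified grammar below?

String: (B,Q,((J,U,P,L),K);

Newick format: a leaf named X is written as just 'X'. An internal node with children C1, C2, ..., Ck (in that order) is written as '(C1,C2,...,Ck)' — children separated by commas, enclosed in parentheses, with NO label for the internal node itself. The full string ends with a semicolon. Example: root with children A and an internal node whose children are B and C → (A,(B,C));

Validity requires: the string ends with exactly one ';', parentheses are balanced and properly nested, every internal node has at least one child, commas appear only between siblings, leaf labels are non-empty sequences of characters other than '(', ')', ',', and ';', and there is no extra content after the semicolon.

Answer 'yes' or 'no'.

Input: (B,Q,((J,U,P,L),K);
Paren balance: 3 '(' vs 2 ')' MISMATCH
Ends with single ';': True
Full parse: FAILS (expected , or ) at pos 18)
Valid: False

Answer: no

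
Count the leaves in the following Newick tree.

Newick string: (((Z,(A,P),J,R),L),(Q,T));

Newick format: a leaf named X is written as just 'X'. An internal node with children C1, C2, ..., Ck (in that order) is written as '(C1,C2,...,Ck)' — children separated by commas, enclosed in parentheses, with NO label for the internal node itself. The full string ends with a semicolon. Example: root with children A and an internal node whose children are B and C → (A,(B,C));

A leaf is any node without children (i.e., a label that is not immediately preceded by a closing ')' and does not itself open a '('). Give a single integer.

Answer: 8

Derivation:
Newick: (((Z,(A,P),J,R),L),(Q,T));
Scan left-to-right; a leaf is any maximal label run not followed by '(':
  pos 3: leaf 'Z' → count = 1
  pos 6: leaf 'A' → count = 2
  pos 8: leaf 'P' → count = 3
  pos 11: leaf 'J' → count = 4
  pos 13: leaf 'R' → count = 5
  pos 16: leaf 'L' → count = 6
  pos 20: leaf 'Q' → count = 7
  pos 22: leaf 'T' → count = 8
Total leaves: 8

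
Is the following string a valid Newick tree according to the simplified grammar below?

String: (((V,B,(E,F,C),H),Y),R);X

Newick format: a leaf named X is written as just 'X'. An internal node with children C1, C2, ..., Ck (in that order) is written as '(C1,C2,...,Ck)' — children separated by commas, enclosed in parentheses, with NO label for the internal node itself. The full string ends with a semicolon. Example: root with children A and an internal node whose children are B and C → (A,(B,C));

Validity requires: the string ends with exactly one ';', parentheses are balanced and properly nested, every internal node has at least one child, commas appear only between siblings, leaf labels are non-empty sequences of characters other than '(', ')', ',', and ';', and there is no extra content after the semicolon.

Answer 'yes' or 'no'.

Input: (((V,B,(E,F,C),H),Y),R);X
Paren balance: 4 '(' vs 4 ')' OK
Ends with single ';': False
Full parse: FAILS (must end with ;)
Valid: False

Answer: no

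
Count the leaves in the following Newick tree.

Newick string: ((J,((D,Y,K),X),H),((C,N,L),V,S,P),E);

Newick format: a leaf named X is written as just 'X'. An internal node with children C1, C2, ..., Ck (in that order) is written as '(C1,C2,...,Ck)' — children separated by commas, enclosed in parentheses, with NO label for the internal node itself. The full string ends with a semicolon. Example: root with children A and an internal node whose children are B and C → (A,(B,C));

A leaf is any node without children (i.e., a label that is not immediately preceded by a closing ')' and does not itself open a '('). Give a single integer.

Newick: ((J,((D,Y,K),X),H),((C,N,L),V,S,P),E);
Scan left-to-right; a leaf is any maximal label run not followed by '(':
  pos 2: leaf 'J' → count = 1
  pos 6: leaf 'D' → count = 2
  pos 8: leaf 'Y' → count = 3
  pos 10: leaf 'K' → count = 4
  pos 13: leaf 'X' → count = 5
  pos 16: leaf 'H' → count = 6
  pos 21: leaf 'C' → count = 7
  pos 23: leaf 'N' → count = 8
  pos 25: leaf 'L' → count = 9
  pos 28: leaf 'V' → count = 10
  pos 30: leaf 'S' → count = 11
  pos 32: leaf 'P' → count = 12
  pos 35: leaf 'E' → count = 13
Total leaves: 13

Answer: 13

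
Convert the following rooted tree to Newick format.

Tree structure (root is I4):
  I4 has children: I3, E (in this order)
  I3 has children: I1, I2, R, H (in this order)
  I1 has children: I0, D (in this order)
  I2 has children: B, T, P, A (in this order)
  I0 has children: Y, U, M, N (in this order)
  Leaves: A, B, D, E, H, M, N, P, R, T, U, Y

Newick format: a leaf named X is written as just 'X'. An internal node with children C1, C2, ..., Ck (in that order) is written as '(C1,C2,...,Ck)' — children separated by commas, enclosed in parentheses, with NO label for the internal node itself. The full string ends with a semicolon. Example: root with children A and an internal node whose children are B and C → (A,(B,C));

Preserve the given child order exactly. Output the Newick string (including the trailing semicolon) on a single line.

internal I4 with children ['I3', 'E']
  internal I3 with children ['I1', 'I2', 'R', 'H']
    internal I1 with children ['I0', 'D']
      internal I0 with children ['Y', 'U', 'M', 'N']
        leaf 'Y' → 'Y'
        leaf 'U' → 'U'
        leaf 'M' → 'M'
        leaf 'N' → 'N'
      → '(Y,U,M,N)'
      leaf 'D' → 'D'
    → '((Y,U,M,N),D)'
    internal I2 with children ['B', 'T', 'P', 'A']
      leaf 'B' → 'B'
      leaf 'T' → 'T'
      leaf 'P' → 'P'
      leaf 'A' → 'A'
    → '(B,T,P,A)'
    leaf 'R' → 'R'
    leaf 'H' → 'H'
  → '(((Y,U,M,N),D),(B,T,P,A),R,H)'
  leaf 'E' → 'E'
→ '((((Y,U,M,N),D),(B,T,P,A),R,H),E)'
Final: ((((Y,U,M,N),D),(B,T,P,A),R,H),E);

Answer: ((((Y,U,M,N),D),(B,T,P,A),R,H),E);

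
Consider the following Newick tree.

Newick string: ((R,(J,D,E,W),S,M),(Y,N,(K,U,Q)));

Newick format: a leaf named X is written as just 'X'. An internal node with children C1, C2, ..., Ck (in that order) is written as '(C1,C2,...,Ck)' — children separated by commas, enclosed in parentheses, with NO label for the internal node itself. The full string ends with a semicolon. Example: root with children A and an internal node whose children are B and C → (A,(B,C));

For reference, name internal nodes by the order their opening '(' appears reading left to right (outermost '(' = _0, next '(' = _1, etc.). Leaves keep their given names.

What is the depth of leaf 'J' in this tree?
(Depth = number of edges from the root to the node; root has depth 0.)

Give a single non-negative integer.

Answer: 3

Derivation:
Newick: ((R,(J,D,E,W),S,M),(Y,N,(K,U,Q)));
Naming internals by '(' encounter order: outermost '(' = _0, next = _1, ...
Query node: J
Path from root: _0 -> _1 -> _2 -> J
Depth of J: 3 (number of edges from root)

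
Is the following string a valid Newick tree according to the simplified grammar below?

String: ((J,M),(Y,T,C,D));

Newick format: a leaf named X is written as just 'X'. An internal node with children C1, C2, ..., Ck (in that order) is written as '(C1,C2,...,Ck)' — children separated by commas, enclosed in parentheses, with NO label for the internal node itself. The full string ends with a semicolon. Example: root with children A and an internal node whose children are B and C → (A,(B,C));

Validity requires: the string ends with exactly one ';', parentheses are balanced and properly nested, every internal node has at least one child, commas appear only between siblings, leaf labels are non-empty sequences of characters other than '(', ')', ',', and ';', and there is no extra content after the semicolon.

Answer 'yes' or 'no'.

Answer: yes

Derivation:
Input: ((J,M),(Y,T,C,D));
Paren balance: 3 '(' vs 3 ')' OK
Ends with single ';': True
Full parse: OK
Valid: True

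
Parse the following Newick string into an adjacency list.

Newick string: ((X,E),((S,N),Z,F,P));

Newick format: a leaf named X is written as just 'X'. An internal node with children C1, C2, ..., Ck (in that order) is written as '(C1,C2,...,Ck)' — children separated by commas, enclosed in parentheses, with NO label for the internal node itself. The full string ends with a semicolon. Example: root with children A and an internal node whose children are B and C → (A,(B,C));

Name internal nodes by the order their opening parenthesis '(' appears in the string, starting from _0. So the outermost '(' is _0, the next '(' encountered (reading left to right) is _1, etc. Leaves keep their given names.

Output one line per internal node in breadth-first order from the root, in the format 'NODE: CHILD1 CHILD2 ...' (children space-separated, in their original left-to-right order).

Input: ((X,E),((S,N),Z,F,P));
Scanning left-to-right, naming '(' by encounter order:
  pos 0: '(' -> open internal node _0 (depth 1)
  pos 1: '(' -> open internal node _1 (depth 2)
  pos 5: ')' -> close internal node _1 (now at depth 1)
  pos 7: '(' -> open internal node _2 (depth 2)
  pos 8: '(' -> open internal node _3 (depth 3)
  pos 12: ')' -> close internal node _3 (now at depth 2)
  pos 19: ')' -> close internal node _2 (now at depth 1)
  pos 20: ')' -> close internal node _0 (now at depth 0)
Total internal nodes: 4
BFS adjacency from root:
  _0: _1 _2
  _1: X E
  _2: _3 Z F P
  _3: S N

Answer: _0: _1 _2
_1: X E
_2: _3 Z F P
_3: S N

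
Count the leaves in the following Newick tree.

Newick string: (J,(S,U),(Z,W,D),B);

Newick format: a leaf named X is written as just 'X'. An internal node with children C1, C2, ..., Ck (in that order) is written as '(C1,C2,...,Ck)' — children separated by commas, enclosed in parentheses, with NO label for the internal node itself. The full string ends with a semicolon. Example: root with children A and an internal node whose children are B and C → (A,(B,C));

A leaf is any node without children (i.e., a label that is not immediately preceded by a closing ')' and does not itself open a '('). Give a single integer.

Newick: (J,(S,U),(Z,W,D),B);
Scan left-to-right; a leaf is any maximal label run not followed by '(':
  pos 1: leaf 'J' → count = 1
  pos 4: leaf 'S' → count = 2
  pos 6: leaf 'U' → count = 3
  pos 10: leaf 'Z' → count = 4
  pos 12: leaf 'W' → count = 5
  pos 14: leaf 'D' → count = 6
  pos 17: leaf 'B' → count = 7
Total leaves: 7

Answer: 7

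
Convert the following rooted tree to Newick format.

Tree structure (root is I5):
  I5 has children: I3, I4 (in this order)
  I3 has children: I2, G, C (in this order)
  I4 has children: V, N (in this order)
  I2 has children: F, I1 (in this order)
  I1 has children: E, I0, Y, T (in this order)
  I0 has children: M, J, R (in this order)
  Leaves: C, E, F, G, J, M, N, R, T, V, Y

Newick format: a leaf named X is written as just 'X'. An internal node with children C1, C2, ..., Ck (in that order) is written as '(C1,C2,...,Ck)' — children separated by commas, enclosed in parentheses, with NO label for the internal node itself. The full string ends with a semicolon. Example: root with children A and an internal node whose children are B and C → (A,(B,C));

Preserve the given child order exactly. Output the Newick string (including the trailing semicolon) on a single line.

Answer: (((F,(E,(M,J,R),Y,T)),G,C),(V,N));

Derivation:
internal I5 with children ['I3', 'I4']
  internal I3 with children ['I2', 'G', 'C']
    internal I2 with children ['F', 'I1']
      leaf 'F' → 'F'
      internal I1 with children ['E', 'I0', 'Y', 'T']
        leaf 'E' → 'E'
        internal I0 with children ['M', 'J', 'R']
          leaf 'M' → 'M'
          leaf 'J' → 'J'
          leaf 'R' → 'R'
        → '(M,J,R)'
        leaf 'Y' → 'Y'
        leaf 'T' → 'T'
      → '(E,(M,J,R),Y,T)'
    → '(F,(E,(M,J,R),Y,T))'
    leaf 'G' → 'G'
    leaf 'C' → 'C'
  → '((F,(E,(M,J,R),Y,T)),G,C)'
  internal I4 with children ['V', 'N']
    leaf 'V' → 'V'
    leaf 'N' → 'N'
  → '(V,N)'
→ '(((F,(E,(M,J,R),Y,T)),G,C),(V,N))'
Final: (((F,(E,(M,J,R),Y,T)),G,C),(V,N));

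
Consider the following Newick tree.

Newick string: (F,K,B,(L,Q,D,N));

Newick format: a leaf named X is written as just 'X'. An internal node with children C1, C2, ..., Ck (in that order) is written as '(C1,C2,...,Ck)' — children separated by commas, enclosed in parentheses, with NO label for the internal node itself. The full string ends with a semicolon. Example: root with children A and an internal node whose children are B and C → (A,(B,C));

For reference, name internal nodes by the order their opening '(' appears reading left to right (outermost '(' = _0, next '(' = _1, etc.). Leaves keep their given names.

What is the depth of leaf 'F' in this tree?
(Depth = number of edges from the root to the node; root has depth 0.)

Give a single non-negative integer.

Newick: (F,K,B,(L,Q,D,N));
Naming internals by '(' encounter order: outermost '(' = _0, next = _1, ...
Query node: F
Path from root: _0 -> F
Depth of F: 1 (number of edges from root)

Answer: 1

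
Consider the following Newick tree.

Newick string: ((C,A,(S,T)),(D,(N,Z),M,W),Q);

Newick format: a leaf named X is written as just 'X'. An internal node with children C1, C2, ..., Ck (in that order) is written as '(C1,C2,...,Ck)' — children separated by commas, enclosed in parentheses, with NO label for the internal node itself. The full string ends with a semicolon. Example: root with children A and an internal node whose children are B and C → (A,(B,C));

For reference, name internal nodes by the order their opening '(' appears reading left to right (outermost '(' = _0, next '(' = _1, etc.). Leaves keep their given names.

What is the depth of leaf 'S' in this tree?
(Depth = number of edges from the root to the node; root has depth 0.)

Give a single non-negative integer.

Newick: ((C,A,(S,T)),(D,(N,Z),M,W),Q);
Naming internals by '(' encounter order: outermost '(' = _0, next = _1, ...
Query node: S
Path from root: _0 -> _1 -> _2 -> S
Depth of S: 3 (number of edges from root)

Answer: 3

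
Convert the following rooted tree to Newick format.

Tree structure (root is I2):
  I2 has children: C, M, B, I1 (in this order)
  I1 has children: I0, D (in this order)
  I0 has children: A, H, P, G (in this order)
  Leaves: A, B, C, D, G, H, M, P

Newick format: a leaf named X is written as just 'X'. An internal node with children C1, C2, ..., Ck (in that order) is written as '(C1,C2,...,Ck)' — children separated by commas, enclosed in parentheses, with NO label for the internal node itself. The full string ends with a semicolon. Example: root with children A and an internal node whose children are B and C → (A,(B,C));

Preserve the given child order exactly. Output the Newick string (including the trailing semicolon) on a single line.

internal I2 with children ['C', 'M', 'B', 'I1']
  leaf 'C' → 'C'
  leaf 'M' → 'M'
  leaf 'B' → 'B'
  internal I1 with children ['I0', 'D']
    internal I0 with children ['A', 'H', 'P', 'G']
      leaf 'A' → 'A'
      leaf 'H' → 'H'
      leaf 'P' → 'P'
      leaf 'G' → 'G'
    → '(A,H,P,G)'
    leaf 'D' → 'D'
  → '((A,H,P,G),D)'
→ '(C,M,B,((A,H,P,G),D))'
Final: (C,M,B,((A,H,P,G),D));

Answer: (C,M,B,((A,H,P,G),D));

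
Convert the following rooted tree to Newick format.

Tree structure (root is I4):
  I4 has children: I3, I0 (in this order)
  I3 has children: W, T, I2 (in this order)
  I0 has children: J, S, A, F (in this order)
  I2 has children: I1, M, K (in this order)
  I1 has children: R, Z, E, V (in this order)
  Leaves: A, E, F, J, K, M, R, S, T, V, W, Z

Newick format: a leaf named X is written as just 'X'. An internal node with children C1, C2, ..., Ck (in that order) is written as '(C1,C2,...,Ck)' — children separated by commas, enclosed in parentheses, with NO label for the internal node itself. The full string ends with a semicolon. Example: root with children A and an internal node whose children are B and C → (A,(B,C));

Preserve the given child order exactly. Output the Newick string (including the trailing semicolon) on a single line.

Answer: ((W,T,((R,Z,E,V),M,K)),(J,S,A,F));

Derivation:
internal I4 with children ['I3', 'I0']
  internal I3 with children ['W', 'T', 'I2']
    leaf 'W' → 'W'
    leaf 'T' → 'T'
    internal I2 with children ['I1', 'M', 'K']
      internal I1 with children ['R', 'Z', 'E', 'V']
        leaf 'R' → 'R'
        leaf 'Z' → 'Z'
        leaf 'E' → 'E'
        leaf 'V' → 'V'
      → '(R,Z,E,V)'
      leaf 'M' → 'M'
      leaf 'K' → 'K'
    → '((R,Z,E,V),M,K)'
  → '(W,T,((R,Z,E,V),M,K))'
  internal I0 with children ['J', 'S', 'A', 'F']
    leaf 'J' → 'J'
    leaf 'S' → 'S'
    leaf 'A' → 'A'
    leaf 'F' → 'F'
  → '(J,S,A,F)'
→ '((W,T,((R,Z,E,V),M,K)),(J,S,A,F))'
Final: ((W,T,((R,Z,E,V),M,K)),(J,S,A,F));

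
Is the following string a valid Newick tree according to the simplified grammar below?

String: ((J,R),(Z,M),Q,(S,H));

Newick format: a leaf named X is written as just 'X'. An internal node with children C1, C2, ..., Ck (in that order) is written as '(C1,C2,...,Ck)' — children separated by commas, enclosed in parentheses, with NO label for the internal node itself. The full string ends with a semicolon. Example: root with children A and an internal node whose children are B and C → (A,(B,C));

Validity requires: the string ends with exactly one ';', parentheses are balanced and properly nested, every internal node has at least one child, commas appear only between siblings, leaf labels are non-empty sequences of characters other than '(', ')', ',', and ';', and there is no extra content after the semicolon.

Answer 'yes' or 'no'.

Input: ((J,R),(Z,M),Q,(S,H));
Paren balance: 4 '(' vs 4 ')' OK
Ends with single ';': True
Full parse: OK
Valid: True

Answer: yes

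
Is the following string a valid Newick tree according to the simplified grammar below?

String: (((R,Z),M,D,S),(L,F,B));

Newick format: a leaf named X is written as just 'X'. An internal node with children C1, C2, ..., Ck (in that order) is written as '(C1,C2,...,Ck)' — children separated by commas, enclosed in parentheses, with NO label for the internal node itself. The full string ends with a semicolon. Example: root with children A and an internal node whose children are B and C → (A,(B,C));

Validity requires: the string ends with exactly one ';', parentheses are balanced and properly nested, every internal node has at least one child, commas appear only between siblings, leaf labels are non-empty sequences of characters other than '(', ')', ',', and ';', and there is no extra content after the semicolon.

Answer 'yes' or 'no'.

Input: (((R,Z),M,D,S),(L,F,B));
Paren balance: 4 '(' vs 4 ')' OK
Ends with single ';': True
Full parse: OK
Valid: True

Answer: yes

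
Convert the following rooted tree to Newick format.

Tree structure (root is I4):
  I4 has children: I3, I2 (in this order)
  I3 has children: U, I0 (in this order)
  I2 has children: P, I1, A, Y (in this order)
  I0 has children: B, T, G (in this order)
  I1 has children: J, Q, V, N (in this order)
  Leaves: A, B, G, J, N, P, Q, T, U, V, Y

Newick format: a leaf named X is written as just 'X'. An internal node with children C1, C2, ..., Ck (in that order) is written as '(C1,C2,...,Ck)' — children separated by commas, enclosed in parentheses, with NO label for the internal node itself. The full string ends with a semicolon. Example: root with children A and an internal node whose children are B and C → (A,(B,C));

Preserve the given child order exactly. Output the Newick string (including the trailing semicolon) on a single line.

Answer: ((U,(B,T,G)),(P,(J,Q,V,N),A,Y));

Derivation:
internal I4 with children ['I3', 'I2']
  internal I3 with children ['U', 'I0']
    leaf 'U' → 'U'
    internal I0 with children ['B', 'T', 'G']
      leaf 'B' → 'B'
      leaf 'T' → 'T'
      leaf 'G' → 'G'
    → '(B,T,G)'
  → '(U,(B,T,G))'
  internal I2 with children ['P', 'I1', 'A', 'Y']
    leaf 'P' → 'P'
    internal I1 with children ['J', 'Q', 'V', 'N']
      leaf 'J' → 'J'
      leaf 'Q' → 'Q'
      leaf 'V' → 'V'
      leaf 'N' → 'N'
    → '(J,Q,V,N)'
    leaf 'A' → 'A'
    leaf 'Y' → 'Y'
  → '(P,(J,Q,V,N),A,Y)'
→ '((U,(B,T,G)),(P,(J,Q,V,N),A,Y))'
Final: ((U,(B,T,G)),(P,(J,Q,V,N),A,Y));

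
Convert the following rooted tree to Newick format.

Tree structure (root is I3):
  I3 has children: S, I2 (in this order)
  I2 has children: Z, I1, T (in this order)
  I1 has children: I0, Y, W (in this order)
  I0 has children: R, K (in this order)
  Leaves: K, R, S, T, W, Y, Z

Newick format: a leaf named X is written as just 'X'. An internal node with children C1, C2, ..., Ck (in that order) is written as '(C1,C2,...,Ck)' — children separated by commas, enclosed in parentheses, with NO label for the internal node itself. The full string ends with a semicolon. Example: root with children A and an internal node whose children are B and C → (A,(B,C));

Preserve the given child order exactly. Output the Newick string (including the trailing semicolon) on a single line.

internal I3 with children ['S', 'I2']
  leaf 'S' → 'S'
  internal I2 with children ['Z', 'I1', 'T']
    leaf 'Z' → 'Z'
    internal I1 with children ['I0', 'Y', 'W']
      internal I0 with children ['R', 'K']
        leaf 'R' → 'R'
        leaf 'K' → 'K'
      → '(R,K)'
      leaf 'Y' → 'Y'
      leaf 'W' → 'W'
    → '((R,K),Y,W)'
    leaf 'T' → 'T'
  → '(Z,((R,K),Y,W),T)'
→ '(S,(Z,((R,K),Y,W),T))'
Final: (S,(Z,((R,K),Y,W),T));

Answer: (S,(Z,((R,K),Y,W),T));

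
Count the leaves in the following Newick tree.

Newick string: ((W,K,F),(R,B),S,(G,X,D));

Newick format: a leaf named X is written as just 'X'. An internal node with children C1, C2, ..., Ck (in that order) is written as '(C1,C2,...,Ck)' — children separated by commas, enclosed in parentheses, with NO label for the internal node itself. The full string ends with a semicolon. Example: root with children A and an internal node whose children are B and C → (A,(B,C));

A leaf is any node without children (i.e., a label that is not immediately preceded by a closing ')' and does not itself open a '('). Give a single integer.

Newick: ((W,K,F),(R,B),S,(G,X,D));
Scan left-to-right; a leaf is any maximal label run not followed by '(':
  pos 2: leaf 'W' → count = 1
  pos 4: leaf 'K' → count = 2
  pos 6: leaf 'F' → count = 3
  pos 10: leaf 'R' → count = 4
  pos 12: leaf 'B' → count = 5
  pos 15: leaf 'S' → count = 6
  pos 18: leaf 'G' → count = 7
  pos 20: leaf 'X' → count = 8
  pos 22: leaf 'D' → count = 9
Total leaves: 9

Answer: 9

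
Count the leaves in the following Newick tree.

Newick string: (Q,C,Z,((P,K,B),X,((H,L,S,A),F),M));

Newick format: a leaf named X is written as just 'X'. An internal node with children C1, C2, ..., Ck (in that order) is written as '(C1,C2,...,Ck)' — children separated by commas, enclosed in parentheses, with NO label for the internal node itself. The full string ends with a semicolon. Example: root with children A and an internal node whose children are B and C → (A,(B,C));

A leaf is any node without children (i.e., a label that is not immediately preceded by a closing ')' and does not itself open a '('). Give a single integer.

Answer: 13

Derivation:
Newick: (Q,C,Z,((P,K,B),X,((H,L,S,A),F),M));
Scan left-to-right; a leaf is any maximal label run not followed by '(':
  pos 1: leaf 'Q' → count = 1
  pos 3: leaf 'C' → count = 2
  pos 5: leaf 'Z' → count = 3
  pos 9: leaf 'P' → count = 4
  pos 11: leaf 'K' → count = 5
  pos 13: leaf 'B' → count = 6
  pos 16: leaf 'X' → count = 7
  pos 20: leaf 'H' → count = 8
  pos 22: leaf 'L' → count = 9
  pos 24: leaf 'S' → count = 10
  pos 26: leaf 'A' → count = 11
  pos 29: leaf 'F' → count = 12
  pos 32: leaf 'M' → count = 13
Total leaves: 13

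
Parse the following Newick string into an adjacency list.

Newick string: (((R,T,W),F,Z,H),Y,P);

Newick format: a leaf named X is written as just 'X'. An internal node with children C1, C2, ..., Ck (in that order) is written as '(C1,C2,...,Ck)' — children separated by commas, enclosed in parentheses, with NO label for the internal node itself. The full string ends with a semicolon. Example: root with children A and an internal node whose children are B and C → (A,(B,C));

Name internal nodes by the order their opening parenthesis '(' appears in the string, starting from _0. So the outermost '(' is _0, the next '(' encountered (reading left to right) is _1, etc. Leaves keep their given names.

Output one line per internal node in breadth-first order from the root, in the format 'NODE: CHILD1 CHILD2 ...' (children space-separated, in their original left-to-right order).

Input: (((R,T,W),F,Z,H),Y,P);
Scanning left-to-right, naming '(' by encounter order:
  pos 0: '(' -> open internal node _0 (depth 1)
  pos 1: '(' -> open internal node _1 (depth 2)
  pos 2: '(' -> open internal node _2 (depth 3)
  pos 8: ')' -> close internal node _2 (now at depth 2)
  pos 15: ')' -> close internal node _1 (now at depth 1)
  pos 20: ')' -> close internal node _0 (now at depth 0)
Total internal nodes: 3
BFS adjacency from root:
  _0: _1 Y P
  _1: _2 F Z H
  _2: R T W

Answer: _0: _1 Y P
_1: _2 F Z H
_2: R T W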